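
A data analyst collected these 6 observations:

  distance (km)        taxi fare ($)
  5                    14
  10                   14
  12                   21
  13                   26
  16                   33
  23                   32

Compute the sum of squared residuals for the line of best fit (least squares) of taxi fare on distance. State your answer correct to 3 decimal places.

n = 6, Σx = 79, Σy = 140, Σxy = 2064, Σx² = 1223, Σy² = 3622
Sxx = Σx² − (Σx)²/n = 1223 − 1040.166667 = 182.833333
Sxy = Σxy − (Σx)(Σy)/n = 2064 − 1843.333333 = 220.666667
Syy = Σy² − (Σy)²/n = 3622 − 3266.666667 = 355.333333
b = Sxy/Sxx = 220.666667/182.833333 = 1.206928
SSE = Syy − b·Sxy = 355.333333 − 1.206928·220.666667 = 89.004558

89.005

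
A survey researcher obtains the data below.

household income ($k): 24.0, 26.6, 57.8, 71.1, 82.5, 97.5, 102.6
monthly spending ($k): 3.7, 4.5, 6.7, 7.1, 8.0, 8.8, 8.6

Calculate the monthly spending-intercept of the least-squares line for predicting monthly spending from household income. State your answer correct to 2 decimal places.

n = 7, Σx = 462.1, Σy = 47.4, Σxy = 3500.93, Σx² = 36518.87
Sxx = Σx² − (Σx)²/n = 36518.87 − 30505.201429 = 6013.668571
Sxy = Σxy − (Σx)(Σy)/n = 3500.93 − 3129.077143 = 371.852857
b = Sxy/Sxx = 371.852857/6013.668571 = 0.061835
a = ȳ − b·x̄ = 6.771429 − 0.061835·66.014286 = 2.689461

2.69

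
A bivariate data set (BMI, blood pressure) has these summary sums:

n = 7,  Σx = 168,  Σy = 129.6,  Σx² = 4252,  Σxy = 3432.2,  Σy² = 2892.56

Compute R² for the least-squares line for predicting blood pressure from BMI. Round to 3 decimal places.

Sxx = Σx² − (Σx)²/n = 4252 − 4032 = 220
Sxy = Σxy − (Σx)(Σy)/n = 3432.2 − 3110.4 = 321.8
Syy = Σy² − (Σy)²/n = 2892.56 − 2399.451429 = 493.108571
R² = Sxy²/(Sxx·Syy) = (321.8)²/(220·493.108571) = 0.954568

0.955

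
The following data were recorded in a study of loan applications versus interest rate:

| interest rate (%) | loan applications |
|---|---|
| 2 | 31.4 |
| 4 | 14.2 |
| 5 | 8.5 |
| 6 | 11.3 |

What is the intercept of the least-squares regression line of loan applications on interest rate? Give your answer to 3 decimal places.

39.689

n = 4, Σx = 17, Σy = 65.4, Σxy = 229.9, Σx² = 81
Sxx = Σx² − (Σx)²/n = 81 − 72.25 = 8.75
Sxy = Σxy − (Σx)(Σy)/n = 229.9 − 277.95 = -48.05
b = Sxy/Sxx = -48.05/8.75 = -5.491429
a = ȳ − b·x̄ = 16.35 − (-5.491429)·4.25 = 39.688571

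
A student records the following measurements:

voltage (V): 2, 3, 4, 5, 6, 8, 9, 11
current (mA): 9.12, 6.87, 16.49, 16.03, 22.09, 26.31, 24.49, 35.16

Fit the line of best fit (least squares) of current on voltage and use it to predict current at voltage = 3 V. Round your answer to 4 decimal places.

10.9322

n = 8, Σx = 48, Σy = 156.56, Σxy = 1135.15, Σx² = 356
Sxx = Σx² − (Σx)²/n = 356 − 288 = 68
Sxy = Σxy − (Σx)(Σy)/n = 1135.15 − 939.36 = 195.79
b = Sxy/Sxx = 195.79/68 = 2.879265
a = ȳ − b·x̄ = 19.57 − 2.879265·6 = 2.294412
ŷ(3) = a + b·3 = 2.294412 + 2.879265·3 = 10.932206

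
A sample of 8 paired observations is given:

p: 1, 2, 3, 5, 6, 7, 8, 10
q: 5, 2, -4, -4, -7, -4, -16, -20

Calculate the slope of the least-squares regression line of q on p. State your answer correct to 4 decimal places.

-2.5037

n = 8, Σx = 42, Σy = -48, Σxy = -421, Σx² = 288
Sxx = Σx² − (Σx)²/n = 288 − 220.5 = 67.5
Sxy = Σxy − (Σx)(Σy)/n = -421 − (-252) = -169
b = Sxy/Sxx = -169/67.5 = -2.503704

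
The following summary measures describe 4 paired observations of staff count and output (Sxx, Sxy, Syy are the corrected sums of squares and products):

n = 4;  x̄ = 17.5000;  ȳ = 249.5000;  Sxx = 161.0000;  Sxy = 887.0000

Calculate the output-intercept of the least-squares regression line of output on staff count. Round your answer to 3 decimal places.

b = Sxy/Sxx = 887/161 = 5.509317
a = ȳ − b·x̄ = 249.5 − 5.509317·17.5 = 153.086957

153.087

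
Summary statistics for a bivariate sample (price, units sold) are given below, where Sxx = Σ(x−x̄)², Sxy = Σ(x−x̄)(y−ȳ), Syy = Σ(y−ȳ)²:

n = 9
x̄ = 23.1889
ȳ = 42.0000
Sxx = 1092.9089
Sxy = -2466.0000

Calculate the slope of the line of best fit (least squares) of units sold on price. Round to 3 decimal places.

-2.256

b = Sxy/Sxx = -2466/1092.9089 = -2.256364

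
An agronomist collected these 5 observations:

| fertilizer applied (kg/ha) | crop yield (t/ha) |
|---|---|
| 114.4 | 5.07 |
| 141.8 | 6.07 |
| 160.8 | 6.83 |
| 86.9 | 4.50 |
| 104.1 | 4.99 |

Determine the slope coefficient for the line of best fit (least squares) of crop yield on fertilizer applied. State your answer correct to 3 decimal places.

n = 5, Σx = 608, Σy = 27.46, Σxy = 3449.507, Σx² = 77439.66
Sxx = Σx² − (Σx)²/n = 77439.66 − 73932.8 = 3506.86
Sxy = Σxy − (Σx)(Σy)/n = 3449.507 − 3339.136 = 110.371
b = Sxy/Sxx = 110.371/3506.86 = 0.031473

0.031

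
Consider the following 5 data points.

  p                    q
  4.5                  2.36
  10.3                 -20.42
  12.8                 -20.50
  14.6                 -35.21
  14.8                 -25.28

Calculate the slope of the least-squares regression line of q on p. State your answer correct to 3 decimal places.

-3.047

n = 5, Σx = 57, Σy = -99.05, Σxy = -1350.316, Σx² = 722.38
Sxx = Σx² − (Σx)²/n = 722.38 − 649.8 = 72.58
Sxy = Σxy − (Σx)(Σy)/n = -1350.316 − (-1129.17) = -221.146
b = Sxy/Sxx = -221.146/72.58 = -3.046928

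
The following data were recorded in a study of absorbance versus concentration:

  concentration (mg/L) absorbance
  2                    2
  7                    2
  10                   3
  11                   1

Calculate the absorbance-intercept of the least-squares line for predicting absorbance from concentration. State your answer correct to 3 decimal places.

2.153

n = 4, Σx = 30, Σy = 8, Σxy = 59, Σx² = 274
Sxx = Σx² − (Σx)²/n = 274 − 225 = 49
Sxy = Σxy − (Σx)(Σy)/n = 59 − 60 = -1
b = Sxy/Sxx = -1/49 = -0.020408
a = ȳ − b·x̄ = 2 − (-0.020408)·7.5 = 2.153061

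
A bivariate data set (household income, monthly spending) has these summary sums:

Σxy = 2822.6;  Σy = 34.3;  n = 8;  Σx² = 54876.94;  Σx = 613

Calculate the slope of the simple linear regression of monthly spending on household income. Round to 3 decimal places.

Sxx = Σx² − (Σx)²/n = 54876.94 − 46971.125 = 7905.815
Sxy = Σxy − (Σx)(Σy)/n = 2822.6 − 2628.2375 = 194.3625
b = Sxy/Sxx = 194.3625/7905.815 = 0.024585

0.025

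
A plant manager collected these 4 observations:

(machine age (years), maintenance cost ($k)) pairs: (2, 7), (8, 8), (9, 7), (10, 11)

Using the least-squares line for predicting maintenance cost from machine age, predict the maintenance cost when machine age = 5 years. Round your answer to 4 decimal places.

7.5677

n = 4, Σx = 29, Σy = 33, Σxy = 251, Σx² = 249
Sxx = Σx² − (Σx)²/n = 249 − 210.25 = 38.75
Sxy = Σxy − (Σx)(Σy)/n = 251 − 239.25 = 11.75
b = Sxy/Sxx = 11.75/38.75 = 0.303226
a = ȳ − b·x̄ = 8.25 − 0.303226·7.25 = 6.051613
ŷ(5) = a + b·5 = 6.051613 + 0.303226·5 = 7.567742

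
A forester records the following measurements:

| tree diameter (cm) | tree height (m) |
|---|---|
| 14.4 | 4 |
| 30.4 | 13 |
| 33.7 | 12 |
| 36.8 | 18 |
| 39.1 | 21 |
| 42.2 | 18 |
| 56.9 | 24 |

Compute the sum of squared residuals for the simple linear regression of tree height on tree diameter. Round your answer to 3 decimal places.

n = 7, Σx = 253.5, Σy = 110, Σxy = 4465.9, Σx² = 10168.71, Σy² = 1994
Sxx = Σx² − (Σx)²/n = 10168.71 − 9180.321429 = 988.388571
Sxy = Σxy − (Σx)(Σy)/n = 4465.9 − 3983.571429 = 482.328571
Syy = Σy² − (Σy)²/n = 1994 − 1728.571429 = 265.428571
b = Sxy/Sxx = 482.328571/988.388571 = 0.487995
SSE = Syy − b·Sxy = 265.428571 − 0.487995·482.328571 = 30.054694

30.055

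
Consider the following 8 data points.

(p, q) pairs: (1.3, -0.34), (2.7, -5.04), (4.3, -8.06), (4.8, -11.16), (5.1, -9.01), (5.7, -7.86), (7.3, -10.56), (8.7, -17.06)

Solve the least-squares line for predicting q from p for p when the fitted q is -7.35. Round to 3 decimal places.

n = 8, Σx = 39.9, Σy = -69.09, Σxy = -418.539, Σx² = 237.99
Sxx = Σx² − (Σx)²/n = 237.99 − 199.00125 = 38.98875
Sxy = Σxy − (Σx)(Σy)/n = -418.539 − (-344.586375) = -73.952625
b = Sxy/Sxx = -73.952625/38.98875 = -1.896768
a = ȳ − b·x̄ = -8.63625 − (-1.896768)·4.9875 = 0.823882
Set a + b·x = -7.35: x = (-7.35 − 0.823882) / (-1.896768) = 4.309373

4.309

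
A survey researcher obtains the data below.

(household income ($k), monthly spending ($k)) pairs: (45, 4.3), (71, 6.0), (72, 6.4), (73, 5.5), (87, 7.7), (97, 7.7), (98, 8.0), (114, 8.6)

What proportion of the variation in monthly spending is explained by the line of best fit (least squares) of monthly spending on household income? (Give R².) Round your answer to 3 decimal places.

n = 8, Σx = 657, Σy = 54.2, Σxy = 4663, Σx² = 57157, Σy² = 382.24
Sxx = Σx² − (Σx)²/n = 57157 − 53956.125 = 3200.875
Sxy = Σxy − (Σx)(Σy)/n = 4663 − 4451.175 = 211.825
Syy = Σy² − (Σy)²/n = 382.24 − 367.205 = 15.035
R² = Sxy²/(Sxx·Syy) = (211.825)²/(3200.875·15.035) = 0.932357

0.932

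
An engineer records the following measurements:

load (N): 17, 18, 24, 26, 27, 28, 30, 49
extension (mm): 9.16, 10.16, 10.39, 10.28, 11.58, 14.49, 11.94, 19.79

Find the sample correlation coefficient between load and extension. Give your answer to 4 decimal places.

n = 8, Σx = 219, Σy = 97.79, Σxy = 2901.53, Σx² = 6679, Σy² = 1279.0259
Sxx = Σx² − (Σx)²/n = 6679 − 5995.125 = 683.875
Sxy = Σxy − (Σx)(Σy)/n = 2901.53 − 2677.00125 = 224.52875
Syy = Σy² − (Σy)²/n = 1279.0259 − 1195.360512 = 83.665387
r = Sxy/√(Sxx·Syy) = 224.52875/√(57216.666877) = 224.52875/239.200056 = 0.938665

0.9387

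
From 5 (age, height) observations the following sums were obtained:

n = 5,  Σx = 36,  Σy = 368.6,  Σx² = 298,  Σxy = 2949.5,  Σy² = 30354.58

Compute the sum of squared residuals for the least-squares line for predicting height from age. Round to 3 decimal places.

Sxx = Σx² − (Σx)²/n = 298 − 259.2 = 38.8
Sxy = Σxy − (Σx)(Σy)/n = 2949.5 − 2653.92 = 295.58
Syy = Σy² − (Σy)²/n = 30354.58 − 27173.192 = 3181.388
b = Sxy/Sxx = 295.58/38.8 = 7.618041
SSE = Syy − b·Sxy = 3181.388 − 7.618041·295.58 = 929.647371

929.647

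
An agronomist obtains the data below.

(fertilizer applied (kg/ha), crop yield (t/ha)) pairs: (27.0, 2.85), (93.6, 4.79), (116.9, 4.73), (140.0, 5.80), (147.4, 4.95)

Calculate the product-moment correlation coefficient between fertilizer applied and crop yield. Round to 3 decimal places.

0.920

n = 5, Σx = 524.9, Σy = 23.12, Σxy = 2619.861, Σx² = 64482.33, Σy² = 111.582
Sxx = Σx² − (Σx)²/n = 64482.33 − 55104.002 = 9378.328
Sxy = Σxy − (Σx)(Σy)/n = 2619.861 − 2427.1376 = 192.7234
Syy = Σy² − (Σy)²/n = 111.582 − 106.90688 = 4.67512
r = Sxy/√(Sxx·Syy) = 192.7234/√(43844.808799) = 192.7234/209.391520 = 0.920397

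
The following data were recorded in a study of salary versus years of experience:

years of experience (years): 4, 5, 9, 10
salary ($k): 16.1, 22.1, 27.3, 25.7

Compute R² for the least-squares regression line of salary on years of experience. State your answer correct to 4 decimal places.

0.7982

n = 4, Σx = 28, Σy = 91.2, Σxy = 677.6, Σx² = 222, Σy² = 2153.4
Sxx = Σx² − (Σx)²/n = 222 − 196 = 26
Sxy = Σxy − (Σx)(Σy)/n = 677.6 − 638.4 = 39.2
Syy = Σy² − (Σy)²/n = 2153.4 − 2079.36 = 74.04
R² = Sxy²/(Sxx·Syy) = (39.2)²/(26·74.04) = 0.798238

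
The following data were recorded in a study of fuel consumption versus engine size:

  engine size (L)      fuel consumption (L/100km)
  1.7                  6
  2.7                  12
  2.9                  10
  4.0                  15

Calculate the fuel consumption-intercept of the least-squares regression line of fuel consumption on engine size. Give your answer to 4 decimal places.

n = 4, Σx = 11.3, Σy = 43, Σxy = 131.6, Σx² = 34.59
Sxx = Σx² − (Σx)²/n = 34.59 − 31.9225 = 2.6675
Sxy = Σxy − (Σx)(Σy)/n = 131.6 − 121.475 = 10.125
b = Sxy/Sxx = 10.125/2.6675 = 3.795689
a = ȳ − b·x̄ = 10.75 − 3.795689·2.825 = 0.027179

0.0272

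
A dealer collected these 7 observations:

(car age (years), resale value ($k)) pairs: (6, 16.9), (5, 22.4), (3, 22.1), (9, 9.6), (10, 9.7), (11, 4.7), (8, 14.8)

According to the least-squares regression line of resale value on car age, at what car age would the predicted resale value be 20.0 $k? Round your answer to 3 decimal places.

n = 7, Σx = 52, Σy = 100.2, Σxy = 633.2, Σx² = 436
Sxx = Σx² − (Σx)²/n = 436 − 386.285714 = 49.714286
Sxy = Σxy − (Σx)(Σy)/n = 633.2 − 744.342857 = -111.142857
b = Sxy/Sxx = -111.142857/49.714286 = -2.235632
a = ȳ − b·x̄ = 14.314286 − (-2.235632)·7.428571 = 30.921839
Set a + b·x = 20.0: x = (20.0 − 30.921839) / (-2.235632) = 4.885347

4.885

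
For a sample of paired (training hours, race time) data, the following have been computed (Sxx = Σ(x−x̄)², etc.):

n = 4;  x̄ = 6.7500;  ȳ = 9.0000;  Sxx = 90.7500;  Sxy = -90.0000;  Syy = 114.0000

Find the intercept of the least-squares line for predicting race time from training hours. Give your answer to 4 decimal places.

b = Sxy/Sxx = -90/90.75 = -0.991736
a = ȳ − b·x̄ = 9 − (-0.991736)·6.75 = 15.694215

15.6942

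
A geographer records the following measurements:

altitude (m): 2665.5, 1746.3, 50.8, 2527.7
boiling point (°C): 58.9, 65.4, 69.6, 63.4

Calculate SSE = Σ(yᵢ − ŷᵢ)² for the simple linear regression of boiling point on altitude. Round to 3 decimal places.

9.682

n = 4, Σx = 6990.3, Σy = 257.3, Σxy = 434997.83, Σx² = 16546301.87, Σy² = 16610.09
Sxx = Σx² − (Σx)²/n = 16546301.87 − 12216073.5225 = 4330228.3475
Sxy = Σxy − (Σx)(Σy)/n = 434997.83 − 449651.0475 = -14653.2175
Syy = Σy² − (Σy)²/n = 16610.09 − 16550.8225 = 59.2675
b = Sxy/Sxx = -14653.2175/4330228.3475 = -0.003384
SSE = Syy − b·Sxy = 59.2675 − (-0.003384)·(-14653.2175) = 9.681943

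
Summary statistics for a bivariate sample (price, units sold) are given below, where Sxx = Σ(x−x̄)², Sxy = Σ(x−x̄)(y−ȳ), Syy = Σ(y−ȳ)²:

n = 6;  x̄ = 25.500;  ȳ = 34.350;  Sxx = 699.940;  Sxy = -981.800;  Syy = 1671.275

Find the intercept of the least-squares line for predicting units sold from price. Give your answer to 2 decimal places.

b = Sxy/Sxx = -981.8/699.94 = -1.402692
a = ȳ − b·x̄ = 34.35 − (-1.402692)·25.5 = 70.118637

70.12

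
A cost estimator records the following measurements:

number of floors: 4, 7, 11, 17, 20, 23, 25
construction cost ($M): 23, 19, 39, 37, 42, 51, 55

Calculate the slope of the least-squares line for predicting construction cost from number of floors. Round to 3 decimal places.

n = 7, Σx = 107, Σy = 266, Σxy = 4671, Σx² = 2029
Sxx = Σx² − (Σx)²/n = 2029 − 1635.571429 = 393.428571
Sxy = Σxy − (Σx)(Σy)/n = 4671 − 4066 = 605
b = Sxy/Sxx = 605/393.428571 = 1.537763

1.538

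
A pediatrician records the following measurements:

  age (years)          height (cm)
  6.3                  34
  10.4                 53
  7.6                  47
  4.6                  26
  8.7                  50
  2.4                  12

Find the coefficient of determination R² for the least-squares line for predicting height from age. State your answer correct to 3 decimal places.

n = 6, Σx = 40, Σy = 222, Σxy = 1706, Σx² = 308.22, Σy² = 9494
Sxx = Σx² − (Σx)²/n = 308.22 − 266.666667 = 41.553333
Sxy = Σxy − (Σx)(Σy)/n = 1706 − 1480 = 226
Syy = Σy² − (Σy)²/n = 9494 − 8214 = 1280
R² = Sxy²/(Sxx·Syy) = (226)²/(41.553333·1280) = 0.960287

0.960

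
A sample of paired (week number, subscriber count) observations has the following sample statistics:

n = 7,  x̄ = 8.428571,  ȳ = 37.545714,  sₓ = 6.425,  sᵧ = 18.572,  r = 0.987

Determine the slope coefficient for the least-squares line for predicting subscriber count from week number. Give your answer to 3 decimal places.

2.853

b = r · sᵧ/sₓ = 0.987 · 18.572/6.425 = 2.853006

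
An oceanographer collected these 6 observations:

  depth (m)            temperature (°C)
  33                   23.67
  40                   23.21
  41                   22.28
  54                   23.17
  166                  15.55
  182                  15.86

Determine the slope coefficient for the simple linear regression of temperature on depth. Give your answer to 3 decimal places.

n = 6, Σx = 516, Σy = 123.74, Σxy = 9341.99, Σx² = 67966
Sxx = Σx² − (Σx)²/n = 67966 − 44376 = 23590
Sxy = Σxy − (Σx)(Σy)/n = 9341.99 − 10641.64 = -1299.65
b = Sxy/Sxx = -1299.65/23590 = -0.055093

-0.055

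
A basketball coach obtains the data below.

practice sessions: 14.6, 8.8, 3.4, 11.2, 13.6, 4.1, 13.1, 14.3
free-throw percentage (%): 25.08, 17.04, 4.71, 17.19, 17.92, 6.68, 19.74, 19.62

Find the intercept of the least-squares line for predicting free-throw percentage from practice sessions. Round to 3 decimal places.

n = 8, Σx = 83.1, Σy = 127.98, Σxy = 1534.922, Σx² = 1005.47
Sxx = Σx² − (Σx)²/n = 1005.47 − 863.20125 = 142.26875
Sxy = Σxy − (Σx)(Σy)/n = 1534.922 − 1329.39225 = 205.52975
b = Sxy/Sxx = 205.52975/142.26875 = 1.444658
a = ȳ − b·x̄ = 15.9975 − 1.444658·10.3875 = 0.991110

0.991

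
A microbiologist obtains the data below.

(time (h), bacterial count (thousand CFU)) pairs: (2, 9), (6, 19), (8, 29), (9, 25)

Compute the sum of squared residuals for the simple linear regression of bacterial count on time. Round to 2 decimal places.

n = 4, Σx = 25, Σy = 82, Σxy = 589, Σx² = 185, Σy² = 1908
Sxx = Σx² − (Σx)²/n = 185 − 156.25 = 28.75
Sxy = Σxy − (Σx)(Σy)/n = 589 − 512.5 = 76.5
Syy = Σy² − (Σy)²/n = 1908 − 1681 = 227
b = Sxy/Sxx = 76.5/28.75 = 2.660870
SSE = Syy − b·Sxy = 227 − 2.660870·76.5 = 23.443478

23.44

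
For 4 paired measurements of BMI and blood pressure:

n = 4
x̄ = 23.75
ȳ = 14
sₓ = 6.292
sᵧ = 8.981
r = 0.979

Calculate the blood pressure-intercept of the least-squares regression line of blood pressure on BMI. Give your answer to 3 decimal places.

b = r · sᵧ/sₓ = 0.979 · 8.981/6.292 = 1.397393
a = ȳ − b·x̄ = 14 − 1.397393·23.75 = -19.188092

-19.188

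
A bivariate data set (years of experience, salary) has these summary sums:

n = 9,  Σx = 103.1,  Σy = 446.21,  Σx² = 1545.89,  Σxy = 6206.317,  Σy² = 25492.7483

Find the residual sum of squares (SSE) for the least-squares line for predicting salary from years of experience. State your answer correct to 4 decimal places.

85.1508

Sxx = Σx² − (Σx)²/n = 1545.89 − 1181.067778 = 364.822222
Sxy = Σxy − (Σx)(Σy)/n = 6206.317 − 5111.583444 = 1094.733556
Syy = Σy² − (Σy)²/n = 25492.7483 − 22122.596011 = 3370.152289
b = Sxy/Sxx = 1094.733556/364.822222 = 3.000732
SSE = Syy − b·Sxy = 3370.152289 − 3.000732·1094.733556 = 85.150760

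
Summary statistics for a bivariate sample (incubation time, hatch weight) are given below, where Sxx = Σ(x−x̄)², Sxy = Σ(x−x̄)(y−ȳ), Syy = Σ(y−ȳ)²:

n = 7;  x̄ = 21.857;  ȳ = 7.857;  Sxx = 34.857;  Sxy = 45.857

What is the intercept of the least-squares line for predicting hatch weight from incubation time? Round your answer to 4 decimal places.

b = Sxy/Sxx = 45.857/34.857 = 1.315575
a = ȳ − b·x̄ = 7.857 − 1.315575·21.857 = -20.897524

-20.8975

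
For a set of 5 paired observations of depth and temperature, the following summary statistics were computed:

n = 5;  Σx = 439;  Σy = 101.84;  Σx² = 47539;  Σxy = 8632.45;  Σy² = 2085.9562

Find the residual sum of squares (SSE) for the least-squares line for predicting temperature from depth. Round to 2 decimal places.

Sxx = Σx² − (Σx)²/n = 47539 − 38544.2 = 8994.8
Sxy = Σxy − (Σx)(Σy)/n = 8632.45 − 8941.552 = -309.102
Syy = Σy² − (Σy)²/n = 2085.9562 − 2074.27712 = 11.67908
b = Sxy/Sxx = -309.102/8994.8 = -0.034365
SSE = Syy − b·Sxy = 11.67908 − (-0.034365)·(-309.102) = 1.056938

1.06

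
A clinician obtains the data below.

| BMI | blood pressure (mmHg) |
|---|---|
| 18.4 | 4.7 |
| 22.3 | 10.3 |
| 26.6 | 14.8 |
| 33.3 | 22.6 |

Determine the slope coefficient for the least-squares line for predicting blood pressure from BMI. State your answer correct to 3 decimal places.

1.183

n = 4, Σx = 100.6, Σy = 52.4, Σxy = 1462.43, Σx² = 2652.3
Sxx = Σx² − (Σx)²/n = 2652.3 − 2530.09 = 122.21
Sxy = Σxy − (Σx)(Σy)/n = 1462.43 − 1317.86 = 144.57
b = Sxy/Sxx = 144.57/122.21 = 1.182964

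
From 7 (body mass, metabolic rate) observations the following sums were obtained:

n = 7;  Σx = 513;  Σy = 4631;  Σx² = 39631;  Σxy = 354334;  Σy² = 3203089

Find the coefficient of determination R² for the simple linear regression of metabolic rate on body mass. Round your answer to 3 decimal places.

0.788

Sxx = Σx² − (Σx)²/n = 39631 − 37595.571429 = 2035.428571
Sxy = Σxy − (Σx)(Σy)/n = 354334 − 339386.142857 = 14947.857143
Syy = Σy² − (Σy)²/n = 3203089 − 3063737.285714 = 139351.714286
R² = Sxy²/(Sxx·Syy) = (14947.857143)²/(2035.428571·139351.714286) = 0.787752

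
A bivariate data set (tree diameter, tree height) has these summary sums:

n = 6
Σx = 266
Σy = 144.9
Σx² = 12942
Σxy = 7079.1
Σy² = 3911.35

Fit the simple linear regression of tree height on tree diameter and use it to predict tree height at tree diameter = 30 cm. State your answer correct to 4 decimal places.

15.9790

Sxx = Σx² − (Σx)²/n = 12942 − 11792.666667 = 1149.333333
Sxy = Σxy − (Σx)(Σy)/n = 7079.1 − 6423.9 = 655.2
b = Sxy/Sxx = 655.2/1149.333333 = 0.570070
a = ȳ − b·x̄ = 24.15 − 0.570070·44.333333 = -1.123086
ŷ(30) = a + b·30 = -1.123086 + 0.570070·30 = 15.979002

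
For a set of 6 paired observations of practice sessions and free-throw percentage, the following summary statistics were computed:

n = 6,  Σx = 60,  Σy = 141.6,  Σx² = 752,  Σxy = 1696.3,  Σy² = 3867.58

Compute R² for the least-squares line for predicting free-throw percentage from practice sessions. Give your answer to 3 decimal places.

0.983

Sxx = Σx² − (Σx)²/n = 752 − 600 = 152
Sxy = Σxy − (Σx)(Σy)/n = 1696.3 − 1416 = 280.3
Syy = Σy² − (Σy)²/n = 3867.58 − 3341.76 = 525.82
R² = Sxy²/(Sxx·Syy) = (280.3)²/(152·525.82) = 0.983027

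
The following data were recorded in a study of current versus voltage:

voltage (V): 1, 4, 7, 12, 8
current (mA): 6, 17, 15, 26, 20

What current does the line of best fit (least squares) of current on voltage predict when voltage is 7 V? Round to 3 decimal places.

n = 5, Σx = 32, Σy = 84, Σxy = 651, Σx² = 274
Sxx = Σx² − (Σx)²/n = 274 − 204.8 = 69.2
Sxy = Σxy − (Σx)(Σy)/n = 651 − 537.6 = 113.4
b = Sxy/Sxx = 113.4/69.2 = 1.638728
a = ȳ − b·x̄ = 16.8 − 1.638728·6.4 = 6.312139
ŷ(7) = a + b·7 = 6.312139 + 1.638728·7 = 17.783237

17.783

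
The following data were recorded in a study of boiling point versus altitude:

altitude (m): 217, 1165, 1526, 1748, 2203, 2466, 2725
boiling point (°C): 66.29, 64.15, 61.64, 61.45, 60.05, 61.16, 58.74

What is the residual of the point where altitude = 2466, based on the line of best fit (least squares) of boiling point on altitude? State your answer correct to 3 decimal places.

n = 7, Σx = 12050, Σy = 433.48, Σxy = 733774.13, Σx² = 25148484
Sxx = Σx² − (Σx)²/n = 25148484 − 20743214.285714 = 4405269.714286
Sxy = Σxy − (Σx)(Σy)/n = 733774.13 − 746204.857143 = -12430.727143
b = Sxy/Sxx = -12430.727143/4405269.714286 = -0.002822
a = ȳ − b·x̄ = 61.925714 − (-0.002822)·1721.428571 = 66.783217
ŷ(2466) = 66.783217 + (-0.002822)·2466 = 59.824693
residual = y − ŷ = 61.16 − 59.824693 = 1.335307

1.335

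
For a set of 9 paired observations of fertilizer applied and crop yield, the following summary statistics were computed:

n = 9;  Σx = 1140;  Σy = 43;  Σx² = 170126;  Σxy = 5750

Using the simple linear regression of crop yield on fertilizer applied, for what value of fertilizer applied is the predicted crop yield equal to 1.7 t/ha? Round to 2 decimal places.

-134.36

Sxx = Σx² − (Σx)²/n = 170126 − 144400 = 25726
Sxy = Σxy − (Σx)(Σy)/n = 5750 − 5446.666667 = 303.333333
b = Sxy/Sxx = 303.333333/25726 = 0.011791
a = ȳ − b·x̄ = 4.777778 − 0.011791·126.666667 = 3.284261
Set a + b·x = 1.7: x = (1.7 − 3.284261) / 0.011791 = -134.362711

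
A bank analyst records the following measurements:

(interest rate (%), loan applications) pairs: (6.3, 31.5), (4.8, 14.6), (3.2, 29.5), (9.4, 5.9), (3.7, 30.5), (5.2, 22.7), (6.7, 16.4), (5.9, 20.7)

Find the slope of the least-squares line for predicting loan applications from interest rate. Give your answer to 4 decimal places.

n = 8, Σx = 45.2, Σy = 171.8, Σxy = 881.29, Σx² = 281.76
Sxx = Σx² − (Σx)²/n = 281.76 − 255.38 = 26.38
Sxy = Σxy − (Σx)(Σy)/n = 881.29 − 970.67 = -89.38
b = Sxy/Sxx = -89.38/26.38 = -3.388173

-3.3882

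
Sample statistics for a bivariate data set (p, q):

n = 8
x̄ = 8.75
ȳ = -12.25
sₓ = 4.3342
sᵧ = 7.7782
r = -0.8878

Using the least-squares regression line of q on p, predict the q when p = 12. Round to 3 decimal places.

-17.428

b = r · sᵧ/sₓ = -0.8878 · 7.7782/4.3342 = -1.593255
a = ȳ − b·x̄ = -12.25 − (-1.593255)·8.75 = 1.690982
ŷ(12) = a + b·12 = 1.690982 + (-1.593255)·12 = -17.428079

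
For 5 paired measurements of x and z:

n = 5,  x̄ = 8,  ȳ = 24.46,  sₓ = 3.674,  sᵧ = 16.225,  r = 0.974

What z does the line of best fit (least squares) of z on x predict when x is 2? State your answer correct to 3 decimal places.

b = r · sᵧ/sₓ = 0.974 · 16.225/3.674 = 4.301347
a = ȳ − b·x̄ = 24.46 − 4.301347·8 = -9.950778
ŷ(2) = a + b·2 = -9.950778 + 4.301347·2 = -1.348084

-1.348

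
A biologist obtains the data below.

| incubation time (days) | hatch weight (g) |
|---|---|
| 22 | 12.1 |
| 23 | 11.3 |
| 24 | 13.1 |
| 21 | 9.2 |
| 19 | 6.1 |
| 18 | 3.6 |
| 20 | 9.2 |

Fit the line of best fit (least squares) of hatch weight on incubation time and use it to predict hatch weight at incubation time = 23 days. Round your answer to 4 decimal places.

n = 7, Σx = 147, Σy = 64.6, Σxy = 1398.4, Σx² = 3115
Sxx = Σx² − (Σx)²/n = 3115 − 3087 = 28
Sxy = Σxy − (Σx)(Σy)/n = 1398.4 − 1356.6 = 41.8
b = Sxy/Sxx = 41.8/28 = 1.492857
a = ȳ − b·x̄ = 9.228571 − 1.492857·21 = -22.121429
ŷ(23) = a + b·23 = -22.121429 + 1.492857·23 = 12.214286

12.2143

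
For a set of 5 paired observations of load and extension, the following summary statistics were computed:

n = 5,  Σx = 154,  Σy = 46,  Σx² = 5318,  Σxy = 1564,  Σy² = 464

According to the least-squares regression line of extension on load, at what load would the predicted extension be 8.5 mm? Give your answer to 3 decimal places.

28.067

Sxx = Σx² − (Σx)²/n = 5318 − 4743.2 = 574.8
Sxy = Σxy − (Σx)(Σy)/n = 1564 − 1416.8 = 147.2
b = Sxy/Sxx = 147.2/574.8 = 0.256089
a = ȳ − b·x̄ = 9.2 − 0.256089·30.8 = 1.312457
Set a + b·x = 8.5: x = (8.5 − 1.312457) / 0.256089 = 28.066576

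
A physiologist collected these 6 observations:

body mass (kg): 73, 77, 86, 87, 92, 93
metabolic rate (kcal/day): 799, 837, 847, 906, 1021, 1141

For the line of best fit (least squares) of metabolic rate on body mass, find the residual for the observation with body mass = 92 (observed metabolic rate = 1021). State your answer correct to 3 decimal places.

n = 6, Σx = 508, Σy = 5551, Σxy = 474485, Σx² = 43336
Sxx = Σx² − (Σx)²/n = 43336 − 43010.666667 = 325.333333
Sxy = Σxy − (Σx)(Σy)/n = 474485 − 469984.666667 = 4500.333333
b = Sxy/Sxx = 4500.333333/325.333333 = 13.832992
a = ȳ − b·x̄ = 925.166667 − 13.832992·84.666667 = -246.026639
ŷ(92) = -246.026639 + 13.832992·92 = 1026.608607
residual = y − ŷ = 1021 − 1026.608607 = -5.608607

-5.609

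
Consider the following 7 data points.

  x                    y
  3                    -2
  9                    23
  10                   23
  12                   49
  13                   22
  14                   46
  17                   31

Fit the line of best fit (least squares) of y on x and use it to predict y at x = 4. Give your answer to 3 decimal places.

n = 7, Σx = 78, Σy = 192, Σxy = 2476, Σx² = 988
Sxx = Σx² − (Σx)²/n = 988 − 869.142857 = 118.857143
Sxy = Σxy − (Σx)(Σy)/n = 2476 − 2139.428571 = 336.571429
b = Sxy/Sxx = 336.571429/118.857143 = 2.831731
a = ȳ − b·x̄ = 27.428571 − 2.831731·11.142857 = -4.125
ŷ(4) = a + b·4 = -4.125 + 2.831731·4 = 7.201923

7.202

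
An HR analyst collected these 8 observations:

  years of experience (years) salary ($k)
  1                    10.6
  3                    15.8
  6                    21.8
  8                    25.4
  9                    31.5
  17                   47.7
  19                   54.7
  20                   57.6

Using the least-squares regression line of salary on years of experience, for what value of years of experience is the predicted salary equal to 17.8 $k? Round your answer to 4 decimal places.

n = 8, Σx = 83, Σy = 265.1, Σxy = 3677.7, Σx² = 1241
Sxx = Σx² − (Σx)²/n = 1241 − 861.125 = 379.875
Sxy = Σxy − (Σx)(Σy)/n = 3677.7 − 2750.4125 = 927.2875
b = Sxy/Sxx = 927.2875/379.875 = 2.441033
a = ȳ − b·x̄ = 33.1375 − 2.441033·10.375 = 7.811780
Set a + b·x = 17.8: x = (17.8 − 7.811780) / 2.441033 = 4.091800

4.0918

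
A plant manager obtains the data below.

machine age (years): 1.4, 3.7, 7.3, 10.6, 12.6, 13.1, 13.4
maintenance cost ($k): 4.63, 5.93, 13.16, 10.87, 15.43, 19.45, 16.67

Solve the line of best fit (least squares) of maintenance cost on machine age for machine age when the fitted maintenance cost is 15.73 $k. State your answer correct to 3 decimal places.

12.115

n = 7, Σx = 62.1, Σy = 86.14, Σxy = 912.304, Σx² = 691.23
Sxx = Σx² − (Σx)²/n = 691.23 − 550.915714 = 140.314286
Sxy = Σxy − (Σx)(Σy)/n = 912.304 − 764.184857 = 148.119143
b = Sxy/Sxx = 148.119143/140.314286 = 1.055624
a = ȳ − b·x̄ = 12.305714 − 1.055624·8.871429 = 2.940820
Set a + b·x = 15.73: x = (15.73 − 2.940820) / 1.055624 = 12.115278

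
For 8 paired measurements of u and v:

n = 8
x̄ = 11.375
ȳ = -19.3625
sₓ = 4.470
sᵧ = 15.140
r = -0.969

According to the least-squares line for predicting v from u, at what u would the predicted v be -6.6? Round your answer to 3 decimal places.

7.486

b = r · sᵧ/sₓ = -0.969 · 15.14/4.47 = -3.282027
a = ȳ − b·x̄ = -19.3625 − (-3.282027)·11.375 = 17.970555
Set a + b·x = -6.6: x = (-6.6 − 17.970555) / (-3.282027) = 7.486397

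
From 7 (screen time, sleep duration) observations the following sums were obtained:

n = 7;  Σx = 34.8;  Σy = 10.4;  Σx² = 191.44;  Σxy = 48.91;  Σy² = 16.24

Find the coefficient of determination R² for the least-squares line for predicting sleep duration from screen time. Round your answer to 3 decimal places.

Sxx = Σx² − (Σx)²/n = 191.44 − 173.005714 = 18.434286
Sxy = Σxy − (Σx)(Σy)/n = 48.91 − 51.702857 = -2.792857
Syy = Σy² − (Σy)²/n = 16.24 − 15.451429 = 0.788571
R² = Sxy²/(Sxx·Syy) = (-2.792857)²/(18.434286·0.788571) = 0.536575

0.537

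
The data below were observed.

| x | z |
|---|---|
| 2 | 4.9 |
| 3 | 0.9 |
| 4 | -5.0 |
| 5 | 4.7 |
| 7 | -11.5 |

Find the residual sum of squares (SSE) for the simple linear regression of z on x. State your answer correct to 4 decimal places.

92.6026

n = 5, Σx = 21, Σy = -6, Σxy = -64.5, Σx² = 103, Σy² = 204.16
Sxx = Σx² − (Σx)²/n = 103 − 88.2 = 14.8
Sxy = Σxy − (Σx)(Σy)/n = -64.5 − (-25.2) = -39.3
Syy = Σy² − (Σy)²/n = 204.16 − 7.2 = 196.96
b = Sxy/Sxx = -39.3/14.8 = -2.655405
SSE = Syy − b·Sxy = 196.96 − (-2.655405)·(-39.3) = 92.602568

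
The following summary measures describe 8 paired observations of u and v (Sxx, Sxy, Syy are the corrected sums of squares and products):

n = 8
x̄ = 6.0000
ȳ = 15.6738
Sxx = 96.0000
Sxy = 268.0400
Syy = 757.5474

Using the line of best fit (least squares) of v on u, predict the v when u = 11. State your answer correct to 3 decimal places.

29.634

b = Sxy/Sxx = 268.04/96 = 2.792083
a = ȳ − b·x̄ = 15.6738 − 2.792083·6 = -1.0787
ŷ(11) = a + b·11 = -1.0787 + 2.792083·11 = 29.634217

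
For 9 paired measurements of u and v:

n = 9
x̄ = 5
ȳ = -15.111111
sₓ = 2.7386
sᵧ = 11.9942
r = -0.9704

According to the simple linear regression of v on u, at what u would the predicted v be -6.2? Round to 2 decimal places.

2.90

b = r · sᵧ/sₓ = -0.9704 · 11.9942/2.7386 = -4.250044
a = ȳ − b·x̄ = -15.111111 − (-4.250044)·5 = 6.139111
Set a + b·x = -6.2: x = (-6.2 − 6.139111) / (-4.250044) = 2.903290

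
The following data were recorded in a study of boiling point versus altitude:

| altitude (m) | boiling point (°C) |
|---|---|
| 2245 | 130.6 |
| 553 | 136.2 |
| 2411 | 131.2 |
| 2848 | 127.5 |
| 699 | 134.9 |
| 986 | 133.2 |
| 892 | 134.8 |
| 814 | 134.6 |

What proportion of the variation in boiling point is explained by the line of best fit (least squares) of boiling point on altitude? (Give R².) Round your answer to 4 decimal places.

n = 8, Σx = 11448, Σy = 1063, Σxy = 1503395.1, Σx² = 22188916, Σy² = 141304.94
Sxx = Σx² − (Σx)²/n = 22188916 − 16382088 = 5806828
Sxy = Σxy − (Σx)(Σy)/n = 1503395.1 − 1521153 = -17757.9
Syy = Σy² − (Σy)²/n = 141304.94 − 141246.125 = 58.815
R² = Sxy²/(Sxx·Syy) = (-17757.9)²/(5806828·58.815) = 0.923328

0.9233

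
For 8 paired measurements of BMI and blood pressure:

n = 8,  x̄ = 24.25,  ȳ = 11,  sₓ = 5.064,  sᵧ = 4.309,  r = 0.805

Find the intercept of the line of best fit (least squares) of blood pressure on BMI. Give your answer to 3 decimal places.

b = r · sᵧ/sₓ = 0.805 · 4.309/5.064 = 0.684981
a = ȳ − b·x̄ = 11 − 0.684981·24.25 = -5.610795

-5.611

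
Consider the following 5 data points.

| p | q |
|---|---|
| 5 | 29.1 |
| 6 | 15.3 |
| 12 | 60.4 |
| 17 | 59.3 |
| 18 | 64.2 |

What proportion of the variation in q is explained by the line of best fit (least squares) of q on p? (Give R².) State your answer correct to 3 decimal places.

n = 5, Σx = 58, Σy = 228.3, Σxy = 3125.8, Σx² = 818, Σy² = 12367.19
Sxx = Σx² − (Σx)²/n = 818 − 672.8 = 145.2
Sxy = Σxy − (Σx)(Σy)/n = 3125.8 − 2648.28 = 477.52
Syy = Σy² − (Σy)²/n = 12367.19 − 10424.178 = 1943.012
R² = Sxy²/(Sxx·Syy) = (477.52)²/(145.2·1943.012) = 0.808241

0.808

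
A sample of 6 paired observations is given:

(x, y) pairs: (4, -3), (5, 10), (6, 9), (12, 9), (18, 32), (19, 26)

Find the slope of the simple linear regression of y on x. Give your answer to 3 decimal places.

n = 6, Σx = 64, Σy = 83, Σxy = 1270, Σx² = 906
Sxx = Σx² − (Σx)²/n = 906 − 682.666667 = 223.333333
Sxy = Σxy − (Σx)(Σy)/n = 1270 − 885.333333 = 384.666667
b = Sxy/Sxx = 384.666667/223.333333 = 1.722388

1.722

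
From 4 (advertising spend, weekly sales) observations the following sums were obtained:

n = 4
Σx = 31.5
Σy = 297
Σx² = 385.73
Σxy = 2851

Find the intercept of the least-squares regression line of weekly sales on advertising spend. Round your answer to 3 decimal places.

Sxx = Σx² − (Σx)²/n = 385.73 − 248.0625 = 137.6675
Sxy = Σxy − (Σx)(Σy)/n = 2851 − 2338.875 = 512.125
b = Sxy/Sxx = 512.125/137.6675 = 3.720014
a = ȳ − b·x̄ = 74.25 − 3.720014·7.875 = 44.954891

44.955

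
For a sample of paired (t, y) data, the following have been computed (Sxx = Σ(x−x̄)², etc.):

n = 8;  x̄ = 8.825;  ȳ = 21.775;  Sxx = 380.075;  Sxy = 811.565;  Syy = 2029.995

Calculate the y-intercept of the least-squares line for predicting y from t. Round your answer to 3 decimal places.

2.931

b = Sxy/Sxx = 811.565/380.075 = 2.135276
a = ȳ − b·x̄ = 21.775 − 2.135276·8.825 = 2.931190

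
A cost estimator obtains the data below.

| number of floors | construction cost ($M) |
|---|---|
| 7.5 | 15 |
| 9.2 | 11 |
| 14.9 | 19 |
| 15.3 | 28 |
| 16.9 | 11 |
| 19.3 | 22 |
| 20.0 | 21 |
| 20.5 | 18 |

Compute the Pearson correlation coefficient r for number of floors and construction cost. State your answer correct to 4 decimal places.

n = 8, Σx = 123.6, Σy = 145, Σxy = 2324.7, Σx² = 2075.34, Σy² = 2861
Sxx = Σx² − (Σx)²/n = 2075.34 − 1909.62 = 165.72
Sxy = Σxy − (Σx)(Σy)/n = 2324.7 − 2240.25 = 84.45
Syy = Σy² − (Σy)²/n = 2861 − 2628.125 = 232.875
r = Sxy/√(Sxx·Syy) = 84.45/√(38592.045) = 84.45/196.448581 = 0.429883

0.4299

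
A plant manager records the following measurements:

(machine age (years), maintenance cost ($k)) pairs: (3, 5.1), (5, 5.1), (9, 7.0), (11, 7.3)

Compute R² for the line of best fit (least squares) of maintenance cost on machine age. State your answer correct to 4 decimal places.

0.9344

n = 4, Σx = 28, Σy = 24.5, Σxy = 184.1, Σx² = 236, Σy² = 154.31
Sxx = Σx² − (Σx)²/n = 236 − 196 = 40
Sxy = Σxy − (Σx)(Σy)/n = 184.1 − 171.5 = 12.6
Syy = Σy² − (Σy)²/n = 154.31 − 150.0625 = 4.2475
R² = Sxy²/(Sxx·Syy) = (12.6)²/(40·4.2475) = 0.934432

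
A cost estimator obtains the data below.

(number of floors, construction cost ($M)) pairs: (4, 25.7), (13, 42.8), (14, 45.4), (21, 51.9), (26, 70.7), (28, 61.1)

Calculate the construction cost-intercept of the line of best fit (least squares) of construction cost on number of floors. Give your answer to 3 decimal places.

20.420

n = 6, Σx = 106, Σy = 297.6, Σxy = 5933.7, Σx² = 2282
Sxx = Σx² − (Σx)²/n = 2282 − 1872.666667 = 409.333333
Sxy = Σxy − (Σx)(Σy)/n = 5933.7 − 5257.6 = 676.1
b = Sxy/Sxx = 676.1/409.333333 = 1.651710
a = ȳ − b·x̄ = 49.6 − 1.651710·17.666667 = 20.419788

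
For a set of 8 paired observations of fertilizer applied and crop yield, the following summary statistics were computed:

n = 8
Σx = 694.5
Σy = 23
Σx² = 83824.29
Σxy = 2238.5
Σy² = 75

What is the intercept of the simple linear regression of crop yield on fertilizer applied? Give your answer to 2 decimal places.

Sxx = Σx² − (Σx)²/n = 83824.29 − 60291.28125 = 23533.00875
Sxy = Σxy − (Σx)(Σy)/n = 2238.5 − 1996.6875 = 241.8125
b = Sxy/Sxx = 241.8125/23533.00875 = 0.010275
a = ȳ − b·x̄ = 2.875 − 0.010275·86.8125 = 1.982962

1.98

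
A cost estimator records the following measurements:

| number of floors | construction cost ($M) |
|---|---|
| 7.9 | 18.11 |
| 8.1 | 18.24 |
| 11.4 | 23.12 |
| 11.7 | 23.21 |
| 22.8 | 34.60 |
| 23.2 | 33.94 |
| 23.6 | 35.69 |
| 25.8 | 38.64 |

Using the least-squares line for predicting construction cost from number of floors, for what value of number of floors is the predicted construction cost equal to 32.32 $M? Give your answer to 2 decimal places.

n = 8, Σx = 134.5, Σy = 225.55, Σxy = 4241.422, Σx² = 2675.55
Sxx = Σx² − (Σx)²/n = 2675.55 − 2261.28125 = 414.26875
Sxy = Σxy − (Σx)(Σy)/n = 4241.422 − 3792.059375 = 449.362625
b = Sxy/Sxx = 449.362625/414.26875 = 1.084713
a = ȳ − b·x̄ = 28.19375 − 1.084713·16.8125 = 9.957016
Set a + b·x = 32.32: x = (32.32 − 9.957016) / 1.084713 = 20.616502

20.62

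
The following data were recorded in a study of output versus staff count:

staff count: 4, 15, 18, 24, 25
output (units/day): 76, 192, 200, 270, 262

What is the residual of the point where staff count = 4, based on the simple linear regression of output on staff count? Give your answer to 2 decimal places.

-3.69

n = 5, Σx = 86, Σy = 1000, Σxy = 19814, Σx² = 1766
Sxx = Σx² − (Σx)²/n = 1766 − 1479.2 = 286.8
Sxy = Σxy − (Σx)(Σy)/n = 19814 − 17200 = 2614
b = Sxy/Sxx = 2614/286.8 = 9.114365
a = ȳ − b·x̄ = 200 − 9.114365·17.2 = 43.232915
ŷ(4) = 43.232915 + 9.114365·4 = 79.690377
residual = y − ŷ = 76 − 79.690377 = -3.690377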